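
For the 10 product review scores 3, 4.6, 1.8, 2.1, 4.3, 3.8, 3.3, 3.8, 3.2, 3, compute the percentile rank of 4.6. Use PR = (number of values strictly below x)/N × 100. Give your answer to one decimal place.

90.0

N = 10.
Strictly below 4.6: 9. Equal to 4.6: 1.
PR = 9/10 × 100 = 90.0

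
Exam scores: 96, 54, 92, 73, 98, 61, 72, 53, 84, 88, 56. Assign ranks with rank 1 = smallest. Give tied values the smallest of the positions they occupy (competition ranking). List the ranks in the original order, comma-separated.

Sorted (ascending): 53, 54, 56, 61, 72, 73, 84, 88, 92, 96, 98
No ties — each value takes its position as its rank.

10, 2, 9, 6, 11, 4, 5, 1, 7, 8, 3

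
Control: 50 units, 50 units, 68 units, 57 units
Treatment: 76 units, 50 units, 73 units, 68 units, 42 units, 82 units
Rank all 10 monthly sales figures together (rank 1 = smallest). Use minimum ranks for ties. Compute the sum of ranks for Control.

15

Sorted (ascending): 42, 50, 50, 50, 57, 68, 68, 73, 76, 82
The 3 values of 50 occupy positions 2–4 → each gets rank 2.
The 2 values of 68 occupy positions 6–7 → each gets rank 6.
Control values → pooled ranks: 50→2, 50→2, 68→6, 57→5
Rank sum = 2 + 2 + 6 + 5 = 15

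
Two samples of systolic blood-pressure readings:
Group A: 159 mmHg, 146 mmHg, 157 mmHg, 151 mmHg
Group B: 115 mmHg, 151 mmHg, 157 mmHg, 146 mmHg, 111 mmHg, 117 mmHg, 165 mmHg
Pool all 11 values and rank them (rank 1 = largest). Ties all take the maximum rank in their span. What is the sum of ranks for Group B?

Sorted (descending): 165, 159, 157, 157, 151, 151, 146, 146, 117, 115, 111
The 2 values of 157 occupy positions 3–4 → each gets rank 4.
The 2 values of 151 occupy positions 5–6 → each gets rank 6.
The 2 values of 146 occupy positions 7–8 → each gets rank 8.
Group B values → pooled ranks: 115→10, 151→6, 157→4, 146→8, 111→11, 117→9, 165→1
Rank sum = 10 + 6 + 4 + 8 + 11 + 9 + 1 = 49

49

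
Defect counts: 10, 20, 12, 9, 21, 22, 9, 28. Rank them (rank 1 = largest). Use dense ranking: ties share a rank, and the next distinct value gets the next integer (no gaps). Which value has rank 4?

20

Sorted (descending): 28, 22, 21, 20, 12, 10, 9, 9
The 2 values of 9 share dense rank 7.
Remaining distinct values take the next consecutive integers.
Rank 4 → value 20.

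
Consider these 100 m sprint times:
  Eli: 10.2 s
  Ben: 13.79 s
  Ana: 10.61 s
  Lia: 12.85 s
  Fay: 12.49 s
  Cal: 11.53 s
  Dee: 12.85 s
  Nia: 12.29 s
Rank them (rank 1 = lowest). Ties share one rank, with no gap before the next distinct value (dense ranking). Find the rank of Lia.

Sorted (ascending): 10.2, 10.61, 11.53, 12.29, 12.49, 12.85, 12.85, 13.79
The 2 values of 12.85 share dense rank 6.
Remaining distinct values take the next consecutive integers.
Lia has value 12.85 s → rank 6.

6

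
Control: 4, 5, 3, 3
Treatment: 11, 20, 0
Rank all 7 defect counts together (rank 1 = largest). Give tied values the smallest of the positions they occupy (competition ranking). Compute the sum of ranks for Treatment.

10

Sorted (descending): 20, 11, 5, 4, 3, 3, 0
The 2 values of 3 occupy positions 5–6 → each gets rank 5.
Treatment values → pooled ranks: 11→2, 20→1, 0→7
Rank sum = 2 + 1 + 7 = 10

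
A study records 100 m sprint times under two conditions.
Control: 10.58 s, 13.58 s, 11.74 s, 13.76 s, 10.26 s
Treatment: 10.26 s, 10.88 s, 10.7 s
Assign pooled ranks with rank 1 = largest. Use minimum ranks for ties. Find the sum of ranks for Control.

19

Sorted (descending): 13.76, 13.58, 11.74, 10.88, 10.7, 10.58, 10.26, 10.26
The 2 values of 10.26 occupy positions 7–8 → each gets rank 7.
Control values → pooled ranks: 10.58→6, 13.58→2, 11.74→3, 13.76→1, 10.26→7
Rank sum = 6 + 2 + 3 + 1 + 7 = 19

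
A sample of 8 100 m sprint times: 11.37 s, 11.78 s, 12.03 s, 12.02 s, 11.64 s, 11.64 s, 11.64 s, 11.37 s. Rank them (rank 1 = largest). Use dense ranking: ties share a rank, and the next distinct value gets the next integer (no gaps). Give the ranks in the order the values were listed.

5, 3, 1, 2, 4, 4, 4, 5

Sorted (descending): 12.03, 12.02, 11.78, 11.64, 11.64, 11.64, 11.37, 11.37
The 3 values of 11.64 share dense rank 4.
The 2 values of 11.37 share dense rank 5.
Remaining distinct values take the next consecutive integers.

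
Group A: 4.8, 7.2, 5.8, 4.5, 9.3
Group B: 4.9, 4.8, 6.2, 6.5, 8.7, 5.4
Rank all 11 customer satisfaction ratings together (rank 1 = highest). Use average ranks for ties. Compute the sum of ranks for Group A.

30.5

Sorted (descending): 9.3, 8.7, 7.2, 6.5, 6.2, 5.8, 5.4, 4.9, 4.8, 4.8, 4.5
The 2 values of 4.8 occupy positions 9–10 → average rank (9+10)/2 = 9.5.
Group A values → pooled ranks: 4.8→9.5, 7.2→3, 5.8→6, 4.5→11, 9.3→1
Rank sum = 9.5 + 3 + 6 + 11 + 1 = 30.5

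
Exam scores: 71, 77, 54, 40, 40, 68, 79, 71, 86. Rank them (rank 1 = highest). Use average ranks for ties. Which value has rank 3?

Sorted (descending): 86, 79, 77, 71, 71, 68, 54, 40, 40
The 2 values of 71 occupy positions 4–5 → average rank (4+5)/2 = 4.5.
The 2 values of 40 occupy positions 8–9 → average rank (8+9)/2 = 8.5.
Rank 3 → value 77.

77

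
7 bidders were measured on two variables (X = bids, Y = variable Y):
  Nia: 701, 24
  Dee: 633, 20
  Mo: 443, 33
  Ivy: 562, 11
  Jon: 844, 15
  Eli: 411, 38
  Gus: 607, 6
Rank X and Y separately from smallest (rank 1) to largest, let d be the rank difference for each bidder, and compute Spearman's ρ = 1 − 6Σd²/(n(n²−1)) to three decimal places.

-0.429

Ranks of variable 1: 6, 5, 2, 3, 7, 1, 4
Ranks of variable 2: 5, 4, 6, 2, 3, 7, 1
d = r₁ − r₂: 1, 1, -4, 1, 4, -6, 3
d²: 1, 1, 16, 1, 16, 36, 9; Σd² = 80
ρ = 1 − 6·80/(7·48) = 1 − 480/336 = -0.429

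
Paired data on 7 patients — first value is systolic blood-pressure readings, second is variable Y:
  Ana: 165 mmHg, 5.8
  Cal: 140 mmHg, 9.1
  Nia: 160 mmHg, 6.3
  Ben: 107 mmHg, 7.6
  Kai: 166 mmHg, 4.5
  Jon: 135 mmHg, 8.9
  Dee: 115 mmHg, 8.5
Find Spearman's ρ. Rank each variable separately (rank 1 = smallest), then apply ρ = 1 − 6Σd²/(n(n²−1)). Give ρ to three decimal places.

-0.643

Ranks of variable 1: 6, 4, 5, 1, 7, 3, 2
Ranks of variable 2: 2, 7, 3, 4, 1, 6, 5
d = r₁ − r₂: 4, -3, 2, -3, 6, -3, -3
d²: 16, 9, 4, 9, 36, 9, 9; Σd² = 92
ρ = 1 − 6·92/(7·48) = 1 − 552/336 = -0.643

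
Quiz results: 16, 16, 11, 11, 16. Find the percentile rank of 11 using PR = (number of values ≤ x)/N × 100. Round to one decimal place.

N = 5.
Strictly below 11: 0. Equal to 11: 2.
PR = 2/5 × 100 = 40.0

40.0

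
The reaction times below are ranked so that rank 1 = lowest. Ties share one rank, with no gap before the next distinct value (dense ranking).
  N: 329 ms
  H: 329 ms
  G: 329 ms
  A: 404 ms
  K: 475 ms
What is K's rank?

Sorted (ascending): 329, 329, 329, 404, 475
The 3 values of 329 share dense rank 1.
Remaining distinct values take the next consecutive integers.
K has value 475 ms → rank 3.

3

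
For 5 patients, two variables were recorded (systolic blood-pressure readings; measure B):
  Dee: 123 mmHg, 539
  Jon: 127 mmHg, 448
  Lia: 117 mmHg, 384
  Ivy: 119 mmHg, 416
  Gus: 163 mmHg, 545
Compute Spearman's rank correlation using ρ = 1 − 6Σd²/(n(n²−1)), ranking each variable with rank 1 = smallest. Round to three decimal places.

Ranks of variable 1: 3, 4, 1, 2, 5
Ranks of variable 2: 4, 3, 1, 2, 5
d = r₁ − r₂: -1, 1, 0, 0, 0
d²: 1, 1, 0, 0, 0; Σd² = 2
ρ = 1 − 6·2/(5·24) = 1 − 12/120 = 0.900

0.900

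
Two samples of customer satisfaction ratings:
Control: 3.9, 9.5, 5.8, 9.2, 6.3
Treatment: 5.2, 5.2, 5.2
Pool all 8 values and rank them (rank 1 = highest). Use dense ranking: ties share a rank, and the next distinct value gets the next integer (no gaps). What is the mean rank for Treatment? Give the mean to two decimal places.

5.00

Sorted (descending): 9.5, 9.2, 6.3, 5.8, 5.2, 5.2, 5.2, 3.9
The 3 values of 5.2 share dense rank 5.
Remaining distinct values take the next consecutive integers.
Treatment values → pooled ranks: 5.2→5, 5.2→5, 5.2→5
Mean rank = (5 + 5 + 5) / 3 = 5.00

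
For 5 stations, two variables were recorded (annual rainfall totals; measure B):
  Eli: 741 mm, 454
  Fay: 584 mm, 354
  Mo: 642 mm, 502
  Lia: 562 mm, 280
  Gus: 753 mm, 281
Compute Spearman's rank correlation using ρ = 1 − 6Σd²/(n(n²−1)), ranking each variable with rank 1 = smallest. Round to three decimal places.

Ranks of variable 1: 4, 2, 3, 1, 5
Ranks of variable 2: 4, 3, 5, 1, 2
d = r₁ − r₂: 0, -1, -2, 0, 3
d²: 0, 1, 4, 0, 9; Σd² = 14
ρ = 1 − 6·14/(5·24) = 1 − 84/120 = 0.300

0.300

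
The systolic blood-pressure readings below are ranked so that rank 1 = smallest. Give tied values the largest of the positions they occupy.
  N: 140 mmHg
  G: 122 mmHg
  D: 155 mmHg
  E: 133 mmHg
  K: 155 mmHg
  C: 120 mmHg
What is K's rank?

Sorted (ascending): 120, 122, 133, 140, 155, 155
The 2 values of 155 occupy positions 5–6 → each gets rank 6.
K has value 155 mmHg → rank 6.

6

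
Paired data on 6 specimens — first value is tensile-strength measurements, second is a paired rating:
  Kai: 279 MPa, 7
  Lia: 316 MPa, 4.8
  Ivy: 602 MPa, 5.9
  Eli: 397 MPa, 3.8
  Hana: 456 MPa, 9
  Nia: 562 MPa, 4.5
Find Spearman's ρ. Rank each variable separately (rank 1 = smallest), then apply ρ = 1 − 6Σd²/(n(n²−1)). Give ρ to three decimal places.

-0.086

Ranks of variable 1: 1, 2, 6, 3, 4, 5
Ranks of variable 2: 5, 3, 4, 1, 6, 2
d = r₁ − r₂: -4, -1, 2, 2, -2, 3
d²: 16, 1, 4, 4, 4, 9; Σd² = 38
ρ = 1 − 6·38/(6·35) = 1 − 228/210 = -0.086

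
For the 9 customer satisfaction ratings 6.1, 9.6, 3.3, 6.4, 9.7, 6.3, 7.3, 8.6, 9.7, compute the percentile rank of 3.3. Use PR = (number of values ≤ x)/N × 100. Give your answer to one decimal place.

11.1

N = 9.
Strictly below 3.3: 0. Equal to 3.3: 1.
PR = 1/9 × 100 = 11.1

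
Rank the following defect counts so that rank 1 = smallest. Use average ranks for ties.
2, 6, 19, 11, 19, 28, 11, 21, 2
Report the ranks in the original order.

Sorted (ascending): 2, 2, 6, 11, 11, 19, 19, 21, 28
The 2 values of 2 occupy positions 1–2 → average rank (1+2)/2 = 1.5.
The 2 values of 11 occupy positions 4–5 → average rank (4+5)/2 = 4.5.
The 2 values of 19 occupy positions 6–7 → average rank (6+7)/2 = 6.5.

1.5, 3, 6.5, 4.5, 6.5, 9, 4.5, 8, 1.5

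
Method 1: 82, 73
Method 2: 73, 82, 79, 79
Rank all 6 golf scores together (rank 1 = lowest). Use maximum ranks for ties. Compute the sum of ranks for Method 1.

Sorted (ascending): 73, 73, 79, 79, 82, 82
The 2 values of 73 occupy positions 1–2 → each gets rank 2.
The 2 values of 79 occupy positions 3–4 → each gets rank 4.
The 2 values of 82 occupy positions 5–6 → each gets rank 6.
Method 1 values → pooled ranks: 82→6, 73→2
Rank sum = 6 + 2 = 8

8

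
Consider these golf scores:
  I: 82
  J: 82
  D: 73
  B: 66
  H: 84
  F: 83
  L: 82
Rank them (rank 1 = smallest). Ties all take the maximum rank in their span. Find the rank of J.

Sorted (ascending): 66, 73, 82, 82, 82, 83, 84
The 3 values of 82 occupy positions 3–5 → each gets rank 5.
J has value 82 → rank 5.

5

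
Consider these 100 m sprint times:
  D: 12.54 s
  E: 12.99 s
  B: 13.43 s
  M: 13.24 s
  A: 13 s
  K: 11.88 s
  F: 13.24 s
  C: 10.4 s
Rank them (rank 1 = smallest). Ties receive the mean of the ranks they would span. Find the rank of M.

6.5

Sorted (ascending): 10.4, 11.88, 12.54, 12.99, 13, 13.24, 13.24, 13.43
The 2 values of 13.24 occupy positions 6–7 → average rank (6+7)/2 = 6.5.
M has value 13.24 s → rank 6.5.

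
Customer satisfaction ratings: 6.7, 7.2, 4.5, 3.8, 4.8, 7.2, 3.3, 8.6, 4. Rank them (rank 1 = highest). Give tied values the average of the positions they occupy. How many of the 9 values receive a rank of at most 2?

Sorted (descending): 8.6, 7.2, 7.2, 6.7, 4.8, 4.5, 4, 3.8, 3.3
The 2 values of 7.2 occupy positions 2–3 → average rank (2+3)/2 = 2.5.
Ranks ≤ 2: {1} → 1 value.

1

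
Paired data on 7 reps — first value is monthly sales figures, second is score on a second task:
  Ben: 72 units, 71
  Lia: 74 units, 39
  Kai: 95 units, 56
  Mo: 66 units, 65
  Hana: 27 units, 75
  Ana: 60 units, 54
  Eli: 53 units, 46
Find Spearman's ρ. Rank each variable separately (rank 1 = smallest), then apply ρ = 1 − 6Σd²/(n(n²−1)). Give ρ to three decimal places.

Ranks of variable 1: 5, 6, 7, 4, 1, 3, 2
Ranks of variable 2: 6, 1, 4, 5, 7, 3, 2
d = r₁ − r₂: -1, 5, 3, -1, -6, 0, 0
d²: 1, 25, 9, 1, 36, 0, 0; Σd² = 72
ρ = 1 − 6·72/(7·48) = 1 − 432/336 = -0.286

-0.286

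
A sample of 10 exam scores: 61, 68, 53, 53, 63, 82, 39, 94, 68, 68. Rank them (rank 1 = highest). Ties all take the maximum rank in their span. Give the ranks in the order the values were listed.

7, 5, 9, 9, 6, 2, 10, 1, 5, 5

Sorted (descending): 94, 82, 68, 68, 68, 63, 61, 53, 53, 39
The 3 values of 68 occupy positions 3–5 → each gets rank 5.
The 2 values of 53 occupy positions 8–9 → each gets rank 9.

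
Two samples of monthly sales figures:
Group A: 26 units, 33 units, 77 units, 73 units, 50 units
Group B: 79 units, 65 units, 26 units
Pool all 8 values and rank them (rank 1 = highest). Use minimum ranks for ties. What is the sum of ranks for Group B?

12

Sorted (descending): 79, 77, 73, 65, 50, 33, 26, 26
The 2 values of 26 occupy positions 7–8 → each gets rank 7.
Group B values → pooled ranks: 79→1, 65→4, 26→7
Rank sum = 1 + 4 + 7 = 12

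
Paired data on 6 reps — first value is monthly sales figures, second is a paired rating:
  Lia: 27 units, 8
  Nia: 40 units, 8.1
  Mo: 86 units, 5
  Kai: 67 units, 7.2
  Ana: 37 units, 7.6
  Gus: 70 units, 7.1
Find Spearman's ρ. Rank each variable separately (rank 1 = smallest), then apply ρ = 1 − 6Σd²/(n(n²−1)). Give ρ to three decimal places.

Ranks of variable 1: 1, 3, 6, 4, 2, 5
Ranks of variable 2: 5, 6, 1, 3, 4, 2
d = r₁ − r₂: -4, -3, 5, 1, -2, 3
d²: 16, 9, 25, 1, 4, 9; Σd² = 64
ρ = 1 − 6·64/(6·35) = 1 − 384/210 = -0.829

-0.829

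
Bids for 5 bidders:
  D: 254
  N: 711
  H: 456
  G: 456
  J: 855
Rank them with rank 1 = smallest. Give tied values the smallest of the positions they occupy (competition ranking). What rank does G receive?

2

Sorted (ascending): 254, 456, 456, 711, 855
The 2 values of 456 occupy positions 2–3 → each gets rank 2.
G has value 456 → rank 2.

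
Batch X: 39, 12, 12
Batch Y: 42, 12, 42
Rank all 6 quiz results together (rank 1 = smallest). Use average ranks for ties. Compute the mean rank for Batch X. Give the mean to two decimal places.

Sorted (ascending): 12, 12, 12, 39, 42, 42
The 3 values of 12 occupy positions 1–3 → average rank 2.
The 2 values of 42 occupy positions 5–6 → average rank (5+6)/2 = 5.5.
Batch X values → pooled ranks: 39→4, 12→2, 12→2
Mean rank = (4 + 2 + 2) / 3 = 2.67

2.67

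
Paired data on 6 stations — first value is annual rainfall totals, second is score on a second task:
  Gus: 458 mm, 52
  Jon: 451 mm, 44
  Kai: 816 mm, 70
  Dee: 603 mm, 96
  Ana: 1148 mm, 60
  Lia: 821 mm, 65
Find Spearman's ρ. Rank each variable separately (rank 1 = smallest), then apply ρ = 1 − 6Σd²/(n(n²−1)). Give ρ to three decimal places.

Ranks of variable 1: 2, 1, 4, 3, 6, 5
Ranks of variable 2: 2, 1, 5, 6, 3, 4
d = r₁ − r₂: 0, 0, -1, -3, 3, 1
d²: 0, 0, 1, 9, 9, 1; Σd² = 20
ρ = 1 − 6·20/(6·35) = 1 − 120/210 = 0.429

0.429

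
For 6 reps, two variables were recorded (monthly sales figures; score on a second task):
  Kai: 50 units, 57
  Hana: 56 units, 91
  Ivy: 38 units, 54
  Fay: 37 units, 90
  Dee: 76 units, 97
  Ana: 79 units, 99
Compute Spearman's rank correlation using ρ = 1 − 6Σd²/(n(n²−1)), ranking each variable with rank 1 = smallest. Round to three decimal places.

0.829

Ranks of variable 1: 3, 4, 2, 1, 5, 6
Ranks of variable 2: 2, 4, 1, 3, 5, 6
d = r₁ − r₂: 1, 0, 1, -2, 0, 0
d²: 1, 0, 1, 4, 0, 0; Σd² = 6
ρ = 1 − 6·6/(6·35) = 1 − 36/210 = 0.829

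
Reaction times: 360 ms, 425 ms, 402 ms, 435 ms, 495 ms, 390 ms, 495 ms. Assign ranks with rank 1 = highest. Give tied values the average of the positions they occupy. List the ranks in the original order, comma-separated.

7, 4, 5, 3, 1.5, 6, 1.5

Sorted (descending): 495, 495, 435, 425, 402, 390, 360
The 2 values of 495 occupy positions 1–2 → average rank (1+2)/2 = 1.5.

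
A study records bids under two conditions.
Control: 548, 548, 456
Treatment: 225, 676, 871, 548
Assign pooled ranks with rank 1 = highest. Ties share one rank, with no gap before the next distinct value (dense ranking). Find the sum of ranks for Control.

10

Sorted (descending): 871, 676, 548, 548, 548, 456, 225
The 3 values of 548 share dense rank 3.
Remaining distinct values take the next consecutive integers.
Control values → pooled ranks: 548→3, 548→3, 456→4
Rank sum = 3 + 3 + 4 = 10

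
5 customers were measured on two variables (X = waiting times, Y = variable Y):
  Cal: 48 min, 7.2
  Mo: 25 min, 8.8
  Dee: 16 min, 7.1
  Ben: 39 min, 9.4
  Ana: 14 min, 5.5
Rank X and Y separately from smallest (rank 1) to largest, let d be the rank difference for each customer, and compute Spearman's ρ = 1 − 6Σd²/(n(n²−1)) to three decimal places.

0.700

Ranks of variable 1: 5, 3, 2, 4, 1
Ranks of variable 2: 3, 4, 2, 5, 1
d = r₁ − r₂: 2, -1, 0, -1, 0
d²: 4, 1, 0, 1, 0; Σd² = 6
ρ = 1 − 6·6/(5·24) = 1 − 36/120 = 0.700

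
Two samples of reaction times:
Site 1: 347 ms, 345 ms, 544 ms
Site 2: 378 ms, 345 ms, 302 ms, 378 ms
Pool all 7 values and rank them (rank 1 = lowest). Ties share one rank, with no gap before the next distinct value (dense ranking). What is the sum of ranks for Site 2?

Sorted (ascending): 302, 345, 345, 347, 378, 378, 544
The 2 values of 345 share dense rank 2.
The 2 values of 378 share dense rank 4.
Remaining distinct values take the next consecutive integers.
Site 2 values → pooled ranks: 378→4, 345→2, 302→1, 378→4
Rank sum = 4 + 2 + 1 + 4 = 11

11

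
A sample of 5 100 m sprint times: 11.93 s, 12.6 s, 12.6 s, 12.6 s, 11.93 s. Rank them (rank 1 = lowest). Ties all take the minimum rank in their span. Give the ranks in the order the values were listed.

Sorted (ascending): 11.93, 11.93, 12.6, 12.6, 12.6
The 2 values of 11.93 occupy positions 1–2 → each gets rank 1.
The 3 values of 12.6 occupy positions 3–5 → each gets rank 3.

1, 3, 3, 3, 1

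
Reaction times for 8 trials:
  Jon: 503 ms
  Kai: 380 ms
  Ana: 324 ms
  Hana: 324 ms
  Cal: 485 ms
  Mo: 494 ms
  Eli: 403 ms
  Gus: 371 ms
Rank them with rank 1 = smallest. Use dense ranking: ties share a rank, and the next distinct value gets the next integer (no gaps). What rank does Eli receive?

Sorted (ascending): 324, 324, 371, 380, 403, 485, 494, 503
The 2 values of 324 share dense rank 1.
Remaining distinct values take the next consecutive integers.
Eli has value 403 ms → rank 4.

4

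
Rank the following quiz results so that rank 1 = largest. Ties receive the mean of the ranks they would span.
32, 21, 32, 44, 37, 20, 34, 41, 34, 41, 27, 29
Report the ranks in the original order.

7.5, 11, 7.5, 1, 4, 12, 5.5, 2.5, 5.5, 2.5, 10, 9

Sorted (descending): 44, 41, 41, 37, 34, 34, 32, 32, 29, 27, 21, 20
The 2 values of 41 occupy positions 2–3 → average rank (2+3)/2 = 2.5.
The 2 values of 34 occupy positions 5–6 → average rank (5+6)/2 = 5.5.
The 2 values of 32 occupy positions 7–8 → average rank (7+8)/2 = 7.5.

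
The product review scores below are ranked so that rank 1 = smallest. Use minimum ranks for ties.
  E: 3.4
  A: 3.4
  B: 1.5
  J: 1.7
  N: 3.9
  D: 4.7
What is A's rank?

3

Sorted (ascending): 1.5, 1.7, 3.4, 3.4, 3.9, 4.7
The 2 values of 3.4 occupy positions 3–4 → each gets rank 3.
A has value 3.4 → rank 3.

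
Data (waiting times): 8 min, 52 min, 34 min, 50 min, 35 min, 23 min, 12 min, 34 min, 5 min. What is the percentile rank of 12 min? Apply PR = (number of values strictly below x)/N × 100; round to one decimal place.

22.2

N = 9.
Strictly below 12: 2. Equal to 12: 1.
PR = 2/9 × 100 = 22.2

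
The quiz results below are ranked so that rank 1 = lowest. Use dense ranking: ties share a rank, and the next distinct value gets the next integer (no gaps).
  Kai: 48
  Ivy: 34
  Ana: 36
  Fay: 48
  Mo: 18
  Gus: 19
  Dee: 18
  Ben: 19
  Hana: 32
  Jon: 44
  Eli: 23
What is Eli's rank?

3

Sorted (ascending): 18, 18, 19, 19, 23, 32, 34, 36, 44, 48, 48
The 2 values of 18 share dense rank 1.
The 2 values of 19 share dense rank 2.
The 2 values of 48 share dense rank 8.
Remaining distinct values take the next consecutive integers.
Eli has value 23 → rank 3.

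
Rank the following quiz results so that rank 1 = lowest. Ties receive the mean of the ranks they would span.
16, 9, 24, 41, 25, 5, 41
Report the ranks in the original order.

3, 2, 4, 6.5, 5, 1, 6.5

Sorted (ascending): 5, 9, 16, 24, 25, 41, 41
The 2 values of 41 occupy positions 6–7 → average rank (6+7)/2 = 6.5.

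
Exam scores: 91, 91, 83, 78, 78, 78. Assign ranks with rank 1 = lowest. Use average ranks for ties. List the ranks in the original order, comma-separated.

5.5, 5.5, 4, 2, 2, 2

Sorted (ascending): 78, 78, 78, 83, 91, 91
The 3 values of 78 occupy positions 1–3 → average rank 2.
The 2 values of 91 occupy positions 5–6 → average rank (5+6)/2 = 5.5.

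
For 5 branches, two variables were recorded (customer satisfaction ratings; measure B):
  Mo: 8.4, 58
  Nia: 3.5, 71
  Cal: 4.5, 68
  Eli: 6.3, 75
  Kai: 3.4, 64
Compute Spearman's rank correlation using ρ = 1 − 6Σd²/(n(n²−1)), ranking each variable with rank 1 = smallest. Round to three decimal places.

-0.100

Ranks of variable 1: 5, 2, 3, 4, 1
Ranks of variable 2: 1, 4, 3, 5, 2
d = r₁ − r₂: 4, -2, 0, -1, -1
d²: 16, 4, 0, 1, 1; Σd² = 22
ρ = 1 − 6·22/(5·24) = 1 − 132/120 = -0.100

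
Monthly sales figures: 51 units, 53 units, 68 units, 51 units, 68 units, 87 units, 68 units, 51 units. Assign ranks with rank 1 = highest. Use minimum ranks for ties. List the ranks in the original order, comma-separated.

6, 5, 2, 6, 2, 1, 2, 6

Sorted (descending): 87, 68, 68, 68, 53, 51, 51, 51
The 3 values of 68 occupy positions 2–4 → each gets rank 2.
The 3 values of 51 occupy positions 6–8 → each gets rank 6.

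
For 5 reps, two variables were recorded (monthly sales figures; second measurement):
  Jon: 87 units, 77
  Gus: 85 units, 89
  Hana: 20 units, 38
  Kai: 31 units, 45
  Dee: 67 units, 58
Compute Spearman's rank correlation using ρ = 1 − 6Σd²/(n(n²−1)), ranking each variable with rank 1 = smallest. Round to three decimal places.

Ranks of variable 1: 5, 4, 1, 2, 3
Ranks of variable 2: 4, 5, 1, 2, 3
d = r₁ − r₂: 1, -1, 0, 0, 0
d²: 1, 1, 0, 0, 0; Σd² = 2
ρ = 1 − 6·2/(5·24) = 1 − 12/120 = 0.900

0.900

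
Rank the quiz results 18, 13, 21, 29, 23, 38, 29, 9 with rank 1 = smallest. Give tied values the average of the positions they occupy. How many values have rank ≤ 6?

Sorted (ascending): 9, 13, 18, 21, 23, 29, 29, 38
The 2 values of 29 occupy positions 6–7 → average rank (6+7)/2 = 6.5.
Ranks ≤ 6: {1, 2, 3, 4, 5} → 5 values.

5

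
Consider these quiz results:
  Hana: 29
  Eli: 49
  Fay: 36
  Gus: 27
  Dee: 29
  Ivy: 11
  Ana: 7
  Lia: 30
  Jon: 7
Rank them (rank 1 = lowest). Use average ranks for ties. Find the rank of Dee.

5.5

Sorted (ascending): 7, 7, 11, 27, 29, 29, 30, 36, 49
The 2 values of 7 occupy positions 1–2 → average rank (1+2)/2 = 1.5.
The 2 values of 29 occupy positions 5–6 → average rank (5+6)/2 = 5.5.
Dee has value 29 → rank 5.5.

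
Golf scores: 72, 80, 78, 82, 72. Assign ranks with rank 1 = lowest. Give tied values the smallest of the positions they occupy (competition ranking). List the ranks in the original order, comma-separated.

1, 4, 3, 5, 1

Sorted (ascending): 72, 72, 78, 80, 82
The 2 values of 72 occupy positions 1–2 → each gets rank 1.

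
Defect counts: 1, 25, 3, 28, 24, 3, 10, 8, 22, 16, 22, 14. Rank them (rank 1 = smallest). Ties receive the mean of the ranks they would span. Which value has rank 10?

24

Sorted (ascending): 1, 3, 3, 8, 10, 14, 16, 22, 22, 24, 25, 28
The 2 values of 3 occupy positions 2–3 → average rank (2+3)/2 = 2.5.
The 2 values of 22 occupy positions 8–9 → average rank (8+9)/2 = 8.5.
Rank 10 → value 24.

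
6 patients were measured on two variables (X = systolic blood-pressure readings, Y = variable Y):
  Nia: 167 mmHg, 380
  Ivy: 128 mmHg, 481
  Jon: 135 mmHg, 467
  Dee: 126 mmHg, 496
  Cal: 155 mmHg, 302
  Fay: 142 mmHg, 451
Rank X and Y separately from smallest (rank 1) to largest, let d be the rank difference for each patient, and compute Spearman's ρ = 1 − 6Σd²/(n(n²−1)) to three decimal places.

Ranks of variable 1: 6, 2, 3, 1, 5, 4
Ranks of variable 2: 2, 5, 4, 6, 1, 3
d = r₁ − r₂: 4, -3, -1, -5, 4, 1
d²: 16, 9, 1, 25, 16, 1; Σd² = 68
ρ = 1 − 6·68/(6·35) = 1 − 408/210 = -0.943

-0.943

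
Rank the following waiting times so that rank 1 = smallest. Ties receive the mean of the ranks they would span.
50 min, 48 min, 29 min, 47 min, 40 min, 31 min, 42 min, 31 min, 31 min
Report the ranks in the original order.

Sorted (ascending): 29, 31, 31, 31, 40, 42, 47, 48, 50
The 3 values of 31 occupy positions 2–4 → average rank 3.

9, 8, 1, 7, 5, 3, 6, 3, 3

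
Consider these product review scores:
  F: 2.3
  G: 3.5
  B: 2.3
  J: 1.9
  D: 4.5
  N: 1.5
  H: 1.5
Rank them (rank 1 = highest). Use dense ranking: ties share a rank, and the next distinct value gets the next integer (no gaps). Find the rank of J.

4

Sorted (descending): 4.5, 3.5, 2.3, 2.3, 1.9, 1.5, 1.5
The 2 values of 2.3 share dense rank 3.
The 2 values of 1.5 share dense rank 5.
Remaining distinct values take the next consecutive integers.
J has value 1.9 → rank 4.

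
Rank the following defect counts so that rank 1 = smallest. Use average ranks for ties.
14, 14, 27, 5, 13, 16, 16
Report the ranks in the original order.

Sorted (ascending): 5, 13, 14, 14, 16, 16, 27
The 2 values of 14 occupy positions 3–4 → average rank (3+4)/2 = 3.5.
The 2 values of 16 occupy positions 5–6 → average rank (5+6)/2 = 5.5.

3.5, 3.5, 7, 1, 2, 5.5, 5.5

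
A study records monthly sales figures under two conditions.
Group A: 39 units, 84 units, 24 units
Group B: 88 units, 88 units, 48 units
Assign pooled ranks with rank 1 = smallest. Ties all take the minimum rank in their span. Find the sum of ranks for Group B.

13

Sorted (ascending): 24, 39, 48, 84, 88, 88
The 2 values of 88 occupy positions 5–6 → each gets rank 5.
Group B values → pooled ranks: 88→5, 88→5, 48→3
Rank sum = 5 + 5 + 3 = 13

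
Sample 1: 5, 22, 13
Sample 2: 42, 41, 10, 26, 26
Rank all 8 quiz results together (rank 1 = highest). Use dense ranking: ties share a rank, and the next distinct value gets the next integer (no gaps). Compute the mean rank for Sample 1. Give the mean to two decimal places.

Sorted (descending): 42, 41, 26, 26, 22, 13, 10, 5
The 2 values of 26 share dense rank 3.
Remaining distinct values take the next consecutive integers.
Sample 1 values → pooled ranks: 5→7, 22→4, 13→5
Mean rank = (7 + 4 + 5) / 3 = 5.33

5.33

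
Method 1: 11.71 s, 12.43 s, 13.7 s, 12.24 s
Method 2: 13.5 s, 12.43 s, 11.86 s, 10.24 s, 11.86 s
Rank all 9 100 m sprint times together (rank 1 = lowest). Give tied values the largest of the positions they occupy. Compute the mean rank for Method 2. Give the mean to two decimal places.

4.80

Sorted (ascending): 10.24, 11.71, 11.86, 11.86, 12.24, 12.43, 12.43, 13.5, 13.7
The 2 values of 11.86 occupy positions 3–4 → each gets rank 4.
The 2 values of 12.43 occupy positions 6–7 → each gets rank 7.
Method 2 values → pooled ranks: 13.5→8, 12.43→7, 11.86→4, 10.24→1, 11.86→4
Mean rank = (8 + 7 + 4 + 1 + 4) / 5 = 4.80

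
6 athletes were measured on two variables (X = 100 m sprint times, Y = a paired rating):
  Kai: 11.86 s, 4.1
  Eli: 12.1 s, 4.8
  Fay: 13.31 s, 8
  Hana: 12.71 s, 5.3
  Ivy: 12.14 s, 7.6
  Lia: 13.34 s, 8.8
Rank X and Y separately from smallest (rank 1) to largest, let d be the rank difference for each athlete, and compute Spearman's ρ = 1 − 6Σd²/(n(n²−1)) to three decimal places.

0.943

Ranks of variable 1: 1, 2, 5, 4, 3, 6
Ranks of variable 2: 1, 2, 5, 3, 4, 6
d = r₁ − r₂: 0, 0, 0, 1, -1, 0
d²: 0, 0, 0, 1, 1, 0; Σd² = 2
ρ = 1 − 6·2/(6·35) = 1 − 12/210 = 0.943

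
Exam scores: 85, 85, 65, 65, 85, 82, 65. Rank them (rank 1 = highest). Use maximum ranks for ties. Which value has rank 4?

82

Sorted (descending): 85, 85, 85, 82, 65, 65, 65
The 3 values of 85 occupy positions 1–3 → each gets rank 3.
The 3 values of 65 occupy positions 5–7 → each gets rank 7.
Rank 4 → value 82.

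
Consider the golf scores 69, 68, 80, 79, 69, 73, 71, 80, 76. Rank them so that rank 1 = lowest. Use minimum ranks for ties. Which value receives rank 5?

Sorted (ascending): 68, 69, 69, 71, 73, 76, 79, 80, 80
The 2 values of 69 occupy positions 2–3 → each gets rank 2.
The 2 values of 80 occupy positions 8–9 → each gets rank 8.
Rank 5 → value 73.

73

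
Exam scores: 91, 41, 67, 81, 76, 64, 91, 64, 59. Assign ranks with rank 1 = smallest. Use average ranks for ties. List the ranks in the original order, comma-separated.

Sorted (ascending): 41, 59, 64, 64, 67, 76, 81, 91, 91
The 2 values of 64 occupy positions 3–4 → average rank (3+4)/2 = 3.5.
The 2 values of 91 occupy positions 8–9 → average rank (8+9)/2 = 8.5.

8.5, 1, 5, 7, 6, 3.5, 8.5, 3.5, 2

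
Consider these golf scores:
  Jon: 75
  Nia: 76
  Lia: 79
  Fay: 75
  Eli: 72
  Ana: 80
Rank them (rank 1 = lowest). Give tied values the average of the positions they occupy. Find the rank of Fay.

2.5

Sorted (ascending): 72, 75, 75, 76, 79, 80
The 2 values of 75 occupy positions 2–3 → average rank (2+3)/2 = 2.5.
Fay has value 75 → rank 2.5.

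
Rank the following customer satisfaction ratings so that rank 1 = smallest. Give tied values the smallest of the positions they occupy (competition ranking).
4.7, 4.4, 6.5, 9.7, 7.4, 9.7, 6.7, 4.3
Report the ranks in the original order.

3, 2, 4, 7, 6, 7, 5, 1

Sorted (ascending): 4.3, 4.4, 4.7, 6.5, 6.7, 7.4, 9.7, 9.7
The 2 values of 9.7 occupy positions 7–8 → each gets rank 7.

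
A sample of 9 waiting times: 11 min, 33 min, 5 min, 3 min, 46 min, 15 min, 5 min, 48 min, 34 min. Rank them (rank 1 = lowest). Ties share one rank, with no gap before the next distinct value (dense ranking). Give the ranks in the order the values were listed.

3, 5, 2, 1, 7, 4, 2, 8, 6

Sorted (ascending): 3, 5, 5, 11, 15, 33, 34, 46, 48
The 2 values of 5 share dense rank 2.
Remaining distinct values take the next consecutive integers.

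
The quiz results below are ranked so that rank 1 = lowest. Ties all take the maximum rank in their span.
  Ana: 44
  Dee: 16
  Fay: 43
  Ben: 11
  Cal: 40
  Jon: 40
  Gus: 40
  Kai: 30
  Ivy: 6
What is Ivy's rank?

Sorted (ascending): 6, 11, 16, 30, 40, 40, 40, 43, 44
The 3 values of 40 occupy positions 5–7 → each gets rank 7.
Ivy has value 6 → rank 1.

1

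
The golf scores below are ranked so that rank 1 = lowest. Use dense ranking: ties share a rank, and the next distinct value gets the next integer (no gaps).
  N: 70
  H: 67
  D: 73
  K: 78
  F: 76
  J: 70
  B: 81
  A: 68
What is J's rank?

Sorted (ascending): 67, 68, 70, 70, 73, 76, 78, 81
The 2 values of 70 share dense rank 3.
Remaining distinct values take the next consecutive integers.
J has value 70 → rank 3.

3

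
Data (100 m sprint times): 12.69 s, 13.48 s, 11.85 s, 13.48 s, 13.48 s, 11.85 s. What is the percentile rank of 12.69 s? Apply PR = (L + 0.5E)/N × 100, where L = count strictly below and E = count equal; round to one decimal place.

N = 6.
Strictly below 12.69: 2. Equal to 12.69: 1.
PR = (2 + 0.5·1)/6 × 100 = 41.7

41.7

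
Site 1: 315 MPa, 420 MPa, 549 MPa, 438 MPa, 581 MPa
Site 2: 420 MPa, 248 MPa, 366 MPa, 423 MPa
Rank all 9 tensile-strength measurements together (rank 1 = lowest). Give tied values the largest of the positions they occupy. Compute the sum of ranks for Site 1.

Sorted (ascending): 248, 315, 366, 420, 420, 423, 438, 549, 581
The 2 values of 420 occupy positions 4–5 → each gets rank 5.
Site 1 values → pooled ranks: 315→2, 420→5, 549→8, 438→7, 581→9
Rank sum = 2 + 5 + 8 + 7 + 9 = 31

31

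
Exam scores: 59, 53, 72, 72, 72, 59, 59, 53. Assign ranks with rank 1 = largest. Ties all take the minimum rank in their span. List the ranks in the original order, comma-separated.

4, 7, 1, 1, 1, 4, 4, 7

Sorted (descending): 72, 72, 72, 59, 59, 59, 53, 53
The 3 values of 72 occupy positions 1–3 → each gets rank 1.
The 3 values of 59 occupy positions 4–6 → each gets rank 4.
The 2 values of 53 occupy positions 7–8 → each gets rank 7.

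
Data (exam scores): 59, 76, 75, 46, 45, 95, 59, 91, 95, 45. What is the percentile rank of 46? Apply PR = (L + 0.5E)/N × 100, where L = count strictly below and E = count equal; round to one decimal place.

N = 10.
Strictly below 46: 2. Equal to 46: 1.
PR = (2 + 0.5·1)/10 × 100 = 25.0

25.0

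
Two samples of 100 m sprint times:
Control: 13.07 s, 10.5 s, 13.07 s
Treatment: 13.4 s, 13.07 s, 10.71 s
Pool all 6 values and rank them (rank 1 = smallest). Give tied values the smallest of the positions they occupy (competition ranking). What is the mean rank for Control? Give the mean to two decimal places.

2.33

Sorted (ascending): 10.5, 10.71, 13.07, 13.07, 13.07, 13.4
The 3 values of 13.07 occupy positions 3–5 → each gets rank 3.
Control values → pooled ranks: 13.07→3, 10.5→1, 13.07→3
Mean rank = (3 + 1 + 3) / 3 = 2.33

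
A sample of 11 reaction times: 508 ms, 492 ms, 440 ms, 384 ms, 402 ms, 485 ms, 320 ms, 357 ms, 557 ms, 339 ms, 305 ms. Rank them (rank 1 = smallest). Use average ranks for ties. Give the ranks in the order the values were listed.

10, 9, 7, 5, 6, 8, 2, 4, 11, 3, 1

Sorted (ascending): 305, 320, 339, 357, 384, 402, 440, 485, 492, 508, 557
No ties — each value takes its position as its rank.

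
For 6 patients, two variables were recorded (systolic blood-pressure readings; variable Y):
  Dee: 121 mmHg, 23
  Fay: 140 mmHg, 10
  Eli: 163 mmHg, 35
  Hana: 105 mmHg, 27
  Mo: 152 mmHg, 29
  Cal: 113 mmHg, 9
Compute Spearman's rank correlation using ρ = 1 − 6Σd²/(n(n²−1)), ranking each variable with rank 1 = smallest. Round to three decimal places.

0.600

Ranks of variable 1: 3, 4, 6, 1, 5, 2
Ranks of variable 2: 3, 2, 6, 4, 5, 1
d = r₁ − r₂: 0, 2, 0, -3, 0, 1
d²: 0, 4, 0, 9, 0, 1; Σd² = 14
ρ = 1 − 6·14/(6·35) = 1 − 84/210 = 0.600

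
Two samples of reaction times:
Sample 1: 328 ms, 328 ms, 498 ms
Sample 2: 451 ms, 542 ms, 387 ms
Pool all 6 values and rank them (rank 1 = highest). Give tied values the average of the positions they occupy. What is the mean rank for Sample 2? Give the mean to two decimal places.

2.67

Sorted (descending): 542, 498, 451, 387, 328, 328
The 2 values of 328 occupy positions 5–6 → average rank (5+6)/2 = 5.5.
Sample 2 values → pooled ranks: 451→3, 542→1, 387→4
Mean rank = (3 + 1 + 4) / 3 = 2.67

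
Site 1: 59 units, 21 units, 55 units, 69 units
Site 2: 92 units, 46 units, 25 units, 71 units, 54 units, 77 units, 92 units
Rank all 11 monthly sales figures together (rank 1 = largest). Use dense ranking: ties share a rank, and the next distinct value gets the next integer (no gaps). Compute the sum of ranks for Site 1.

Sorted (descending): 92, 92, 77, 71, 69, 59, 55, 54, 46, 25, 21
The 2 values of 92 share dense rank 1.
Remaining distinct values take the next consecutive integers.
Site 1 values → pooled ranks: 59→5, 21→10, 55→6, 69→4
Rank sum = 5 + 10 + 6 + 4 = 25

25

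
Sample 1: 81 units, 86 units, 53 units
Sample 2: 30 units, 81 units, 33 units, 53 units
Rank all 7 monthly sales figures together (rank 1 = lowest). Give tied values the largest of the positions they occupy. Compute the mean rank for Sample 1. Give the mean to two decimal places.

Sorted (ascending): 30, 33, 53, 53, 81, 81, 86
The 2 values of 53 occupy positions 3–4 → each gets rank 4.
The 2 values of 81 occupy positions 5–6 → each gets rank 6.
Sample 1 values → pooled ranks: 81→6, 86→7, 53→4
Mean rank = (6 + 7 + 4) / 3 = 5.67

5.67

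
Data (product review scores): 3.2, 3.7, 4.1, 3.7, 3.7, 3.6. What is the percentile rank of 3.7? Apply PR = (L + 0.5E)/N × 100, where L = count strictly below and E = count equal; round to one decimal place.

N = 6.
Strictly below 3.7: 2. Equal to 3.7: 3.
PR = (2 + 0.5·3)/6 × 100 = 58.3

58.3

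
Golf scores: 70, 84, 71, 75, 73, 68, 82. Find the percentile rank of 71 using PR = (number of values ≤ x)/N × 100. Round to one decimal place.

N = 7.
Strictly below 71: 2. Equal to 71: 1.
PR = 3/7 × 100 = 42.9

42.9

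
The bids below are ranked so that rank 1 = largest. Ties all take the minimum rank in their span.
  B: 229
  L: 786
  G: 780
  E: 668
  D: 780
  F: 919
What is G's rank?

3

Sorted (descending): 919, 786, 780, 780, 668, 229
The 2 values of 780 occupy positions 3–4 → each gets rank 3.
G has value 780 → rank 3.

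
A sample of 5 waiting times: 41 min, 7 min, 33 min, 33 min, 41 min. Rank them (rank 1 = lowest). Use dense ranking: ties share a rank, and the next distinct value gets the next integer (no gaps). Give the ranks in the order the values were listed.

Sorted (ascending): 7, 33, 33, 41, 41
The 2 values of 33 share dense rank 2.
The 2 values of 41 share dense rank 3.
Remaining distinct values take the next consecutive integers.

3, 1, 2, 2, 3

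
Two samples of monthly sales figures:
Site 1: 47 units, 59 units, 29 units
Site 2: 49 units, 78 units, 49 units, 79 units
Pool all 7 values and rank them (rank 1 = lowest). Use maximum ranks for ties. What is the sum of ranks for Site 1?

Sorted (ascending): 29, 47, 49, 49, 59, 78, 79
The 2 values of 49 occupy positions 3–4 → each gets rank 4.
Site 1 values → pooled ranks: 47→2, 59→5, 29→1
Rank sum = 2 + 5 + 1 = 8

8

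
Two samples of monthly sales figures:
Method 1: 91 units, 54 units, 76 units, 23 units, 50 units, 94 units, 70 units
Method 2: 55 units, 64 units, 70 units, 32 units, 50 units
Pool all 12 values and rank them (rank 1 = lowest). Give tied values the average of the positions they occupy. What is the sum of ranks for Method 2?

27

Sorted (ascending): 23, 32, 50, 50, 54, 55, 64, 70, 70, 76, 91, 94
The 2 values of 50 occupy positions 3–4 → average rank (3+4)/2 = 3.5.
The 2 values of 70 occupy positions 8–9 → average rank (8+9)/2 = 8.5.
Method 2 values → pooled ranks: 55→6, 64→7, 70→8.5, 32→2, 50→3.5
Rank sum = 6 + 7 + 8.5 + 2 + 3.5 = 27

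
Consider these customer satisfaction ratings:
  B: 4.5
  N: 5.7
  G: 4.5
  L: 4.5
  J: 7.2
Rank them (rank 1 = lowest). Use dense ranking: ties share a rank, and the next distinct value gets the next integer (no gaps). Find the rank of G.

Sorted (ascending): 4.5, 4.5, 4.5, 5.7, 7.2
The 3 values of 4.5 share dense rank 1.
Remaining distinct values take the next consecutive integers.
G has value 4.5 → rank 1.

1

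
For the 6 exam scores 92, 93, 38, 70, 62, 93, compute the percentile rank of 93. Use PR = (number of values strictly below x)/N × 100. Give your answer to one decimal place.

N = 6.
Strictly below 93: 4. Equal to 93: 2.
PR = 4/6 × 100 = 66.7

66.7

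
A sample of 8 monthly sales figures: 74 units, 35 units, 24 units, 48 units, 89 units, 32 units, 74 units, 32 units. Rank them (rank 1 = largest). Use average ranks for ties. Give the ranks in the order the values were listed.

Sorted (descending): 89, 74, 74, 48, 35, 32, 32, 24
The 2 values of 74 occupy positions 2–3 → average rank (2+3)/2 = 2.5.
The 2 values of 32 occupy positions 6–7 → average rank (6+7)/2 = 6.5.

2.5, 5, 8, 4, 1, 6.5, 2.5, 6.5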